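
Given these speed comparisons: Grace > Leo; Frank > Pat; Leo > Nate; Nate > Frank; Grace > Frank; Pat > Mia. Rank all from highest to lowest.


Constraints: Grace > Leo; Frank > Pat; Leo > Nate; Nate > Frank; Grace > Frank; Pat > Mia
Method: at each step, the next-highest is the one remaining person who never appears on the smaller side of a constraint between remaining people.
  Step 1: remaining {Leo, Pat, Mia, Frank, Nate, Grace}; on the smaller side: {Leo, Pat, Mia, Frank, Nate} → Grace is next (Grace > Leo; Grace > Frank).
  Step 2: remaining {Leo, Pat, Mia, Frank, Nate}; on the smaller side: {Pat, Mia, Frank, Nate} → Leo is next (Leo > Nate).
  Step 3: remaining {Pat, Mia, Frank, Nate}; on the smaller side: {Pat, Mia, Frank} → Nate is next (Nate > Frank).
  Step 4: remaining {Pat, Mia, Frank}; on the smaller side: {Pat, Mia} → Frank is next (Frank > Pat).
  Step 5: remaining {Pat, Mia}; on the smaller side: {Mia} → Pat is next (Pat > Mia).
  Step 6: only Mia remains → lowest.
Final ranking (highest to lowest):

Grace > Leo > Nate > Frank > Pat > Mia


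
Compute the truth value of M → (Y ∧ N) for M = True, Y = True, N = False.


M = True, Y = True, N = False
Step 1: Y ∧ N = True AND False = False
Step 2: M → (False): false only when M=True and consequent=False.
Result: False

False


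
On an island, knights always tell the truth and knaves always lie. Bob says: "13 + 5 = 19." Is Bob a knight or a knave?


Statement: "13 + 5 = 19."
Actual: 13 + 5 = 18
Claimed: 19
Statement is FALSE → Bob lies → Knave

Knave


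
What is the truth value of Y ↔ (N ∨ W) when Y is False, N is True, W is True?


Y = False, N = True, W = True
Step 1: N ∨ W = True OR True = True
Step 2: Y ↔ (True): true when both sides have same truth value.
Result: False ↔ True = False

False


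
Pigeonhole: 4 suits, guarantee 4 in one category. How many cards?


Pigeonhole: to guarantee k in one of n categories, need (k-1)×n + 1.
k = 4, n = 4
Minimum = (4-1) × 4 + 1 = 3 × 4 + 1

13


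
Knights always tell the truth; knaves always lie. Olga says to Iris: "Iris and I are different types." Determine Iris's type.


Olga says: "Iris and I are different types."
Case 1: Olga is a Knight (truth-teller)
  Statement is true → they ARE different → Iris is a Knave
Case 2: Olga is a Knave (liar)
  Statement is false → they are NOT different → Iris is a Knave
In both cases, Iris is a Knave.

Knave


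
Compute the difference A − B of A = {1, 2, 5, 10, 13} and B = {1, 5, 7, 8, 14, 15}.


A = {1, 2, 5, 10, 13}
B = {1, 5, 7, 8, 14, 15}
Operation: difference A − B
In A but not B: 2, 10, 13

{2, 10, 13}


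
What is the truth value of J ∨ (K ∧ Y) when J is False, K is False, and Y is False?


J = False, K = False, Y = False
Step 1: K ∧ Y = False AND False = False
Step 2: J ∨ False = False OR False = False
AND evaluated first (higher precedence); then OR applied.

False


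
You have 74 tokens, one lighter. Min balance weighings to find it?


Each weighing has 3 outcomes (left heavy / balance / right heavy), so k weighings distinguish at most 3^k cases; splitting into three near-equal groups achieves this.
Need 3^k ≥ 74: 3^3 = 27 < 74 ≤ 3^4 = 81
k = ⌈log₃(74)⌉ = 4

4


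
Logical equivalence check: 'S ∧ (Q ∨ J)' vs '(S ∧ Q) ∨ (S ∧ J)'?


Expression 1: S ∧ (Q ∨ J)
Expression 2: (S ∧ Q) ∨ (S ∧ J)
Truth table (S Q J | Expr1 Expr2):
  T T T |   T     T
  T T F |   T     T
  T F T |   T     T
  T F F |   F     F
  F T T |   F     F
  F T F |   F     F
  F F T |   F     F
  F F F |   F     F
All 8 rows agree, so the expressions are logically equivalent.

Yes


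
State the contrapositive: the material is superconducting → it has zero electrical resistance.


Original: If the material is superconducting, then it has zero electrical resistance
Contrapositive: If ¬Q, then ¬P
Negate Q: not (it has zero electrical resistance)
Negate P: not (the material is superconducting)

If not (it has zero electrical resistance), then not (the material is superconducting).


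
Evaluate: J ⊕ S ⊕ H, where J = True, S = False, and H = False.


J = True, S = False, H = False
Step 1: J ⊕ S = True XOR False = True
Step 2: True ⊕ H = True XOR False = True
XOR is true when an odd number of operands are true.

True


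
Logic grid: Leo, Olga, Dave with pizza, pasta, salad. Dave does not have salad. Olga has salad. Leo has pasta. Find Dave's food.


From clues:
  Olga → salad
  Leo → pasta
By elimination, Dave gets the remaining.

pizza


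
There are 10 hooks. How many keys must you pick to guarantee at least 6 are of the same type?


Pigeonhole: to guarantee k in one of n categories, need (k-1)×n + 1.
k = 6, n = 10
Minimum = (6-1) × 10 + 1 = 5 × 10 + 1

51


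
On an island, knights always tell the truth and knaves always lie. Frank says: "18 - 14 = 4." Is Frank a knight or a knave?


Statement: "18 - 14 = 4."
Actual: 18 - 14 = 4
Claimed: 4
Statement is TRUE → Frank tells the truth → Knight

Knight


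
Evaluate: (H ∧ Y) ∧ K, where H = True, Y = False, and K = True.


H = True, Y = False, K = True
Step 1: H ∧ Y = True AND False = False
Step 2: False ∧ K = False AND True = False
AND is true only when ALL operands are true.

False


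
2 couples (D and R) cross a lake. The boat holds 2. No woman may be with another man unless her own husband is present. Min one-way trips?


Label couples D and R.
1. WD+WR → (far: WD,WR; near: HD,HR)
2. WD ←   (far: WR; near: HD,HR,WD)
3. HD+HR → (far: HD,HR,WR; near: WD)
4. HD ←   (far: HR,WR; near: HD,WD)  — HD returns, since WD is alone on near bank
5. HD+WD → (far: all four; near: empty)
Every state respects the constraint.
Minimum trips = 5

5


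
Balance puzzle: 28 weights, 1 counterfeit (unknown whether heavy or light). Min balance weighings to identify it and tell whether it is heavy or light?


Let n = 28. 56 possibilities (n weights × lighter/heavier); each weighing has 3 outcomes.
Bound for k weighings: say the first weighing puts j weights on each pan. If it tips, the 2j weighed weights remain suspects (each with a known direction) and k-1 weighings give 3^(k-1) outcomes; 3^(k-1) is odd, so 2j ≤ 3^(k-1) - 1. If it balances, the n - 2j unweighed weights remain with direction unknown: 2(n - 2j) ≤ 3^(k-1) - 1 by the same parity argument. Adding, n ≤ (3^(k-1) - 1) + (3^(k-1) - 1)/2 = (3^k - 3)/2, and the classical three-group strategy achieves this (3 weights in 2 weighings, 12 in 3, 39 in 4, 120 in 5).
So we need the smallest k with (3^k - 3)/2 ≥ 28.
k = 3: (3^3 - 3)/2 = 12 < 28 ✗
k = 4: (3^4 - 3)/2 = 39 ≥ 28 ✓

4


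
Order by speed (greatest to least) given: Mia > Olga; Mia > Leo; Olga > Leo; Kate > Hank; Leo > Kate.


Constraints: Mia > Olga; Mia > Leo; Olga > Leo; Kate > Hank; Leo > Kate
Method: at each step, the next-highest is the one remaining person who never appears on the smaller side of a constraint between remaining people.
  Step 1: remaining {Olga, Hank, Mia, Leo, Kate}; on the smaller side: {Olga, Hank, Leo, Kate} → Mia is next (Mia > Olga; Mia > Leo).
  Step 2: remaining {Olga, Hank, Leo, Kate}; on the smaller side: {Hank, Leo, Kate} → Olga is next (Olga > Leo).
  Step 3: remaining {Hank, Leo, Kate}; on the smaller side: {Hank, Kate} → Leo is next (Leo > Kate).
  Step 4: remaining {Hank, Kate}; on the smaller side: {Hank} → Kate is next (Kate > Hank).
  Step 5: only Hank remains → lowest.
Final ranking (highest to lowest):

Mia > Olga > Leo > Kate > Hank


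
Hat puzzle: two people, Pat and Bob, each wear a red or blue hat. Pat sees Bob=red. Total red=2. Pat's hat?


Total red = 2, Bob = red
Red accounted for: 1
Remaining for Pat: 1
Pat's hat is red.

red


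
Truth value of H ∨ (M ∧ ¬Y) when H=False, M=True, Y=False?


H = False, M = True, Y = False
Expression: H ∨ (M ∧ ¬Y)
Step 1: ¬Y = NOT False = True
Step 2: M ∧ ¬Y = True AND True = True
Step 3: H ∨ (True) = False OR True = True

True


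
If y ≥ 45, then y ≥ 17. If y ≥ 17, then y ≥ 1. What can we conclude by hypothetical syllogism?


Hypothetical syllogism: P → Q, Q → R ⊢ P → R
Premise 1: y ≥ 45 → y ≥ 17
Premise 2: y ≥ 17 → y ≥ 1
Chain the implications: the middle term (y ≥ 17) links the two.
Conclusion: If y ≥ 45, then y ≥ 1.

If y ≥ 45, then y ≥ 1.


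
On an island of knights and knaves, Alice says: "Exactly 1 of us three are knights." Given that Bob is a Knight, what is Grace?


Alice claims exactly 1 knights among Alice, Bob, Grace.
Given: Bob is a Knight.

Case 1: Alice is a Knight (tells truth)
  Then exactly 1 of the three are knights.
  Counting Alice, Bob: 2 knight(s) so far. Need -1 more → impossible.
Case 2: Alice is a Knave (lies)
  Then the count is NOT 1.
  If Grace = Knave, count = 1 = 1 → claim would be true, contradicts lie.
  If Grace = Knight, count = 2 ≠ 1 → lie confirmed ✓

Grace is a Knight.

Knight


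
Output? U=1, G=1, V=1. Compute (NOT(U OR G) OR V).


U OR G = 1
NOT(1) = 0
0 OR 1 = 1

1


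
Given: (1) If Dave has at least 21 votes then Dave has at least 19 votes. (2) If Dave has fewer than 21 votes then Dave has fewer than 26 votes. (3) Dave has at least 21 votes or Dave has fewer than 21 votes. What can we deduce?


Constructive dilemma: (P → Q) ∧ (R → S), P ∨ R ⊢ Q ∨ S
Premise 1: Dave has at least 21 votes → Dave has at least 19 votes
Premise 2: Dave has fewer than 21 votes → Dave has fewer than 26 votes
Premise 3: Dave has at least 21 votes ∨ Dave has fewer than 21 votes
Case 1: Assuming Dave has at least 21 votes, then by Premise 1, Dave has at least 19 votes.
Case 2: Assuming Dave has fewer than 21 votes, then by Premise 2, Dave has fewer than 26 votes.
Since one of Dave has at least 21 votes or Dave has fewer than 21 votes must hold, we get Dave has at least 19 votes or Dave has fewer than 26 votes.

Dave has at least 19 votes or Dave has fewer than 26 votes.


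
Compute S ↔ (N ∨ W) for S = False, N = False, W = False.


S = False, N = False, W = False
Step 1: N ∨ W = False OR False = False
Step 2: S ↔ (False): true when both sides have same truth value.
Result: False ↔ False = True

True


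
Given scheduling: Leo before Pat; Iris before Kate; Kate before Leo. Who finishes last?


Constraints: Leo before Pat; Iris before Kate; Kate before Leo
The last task can have nothing scheduled after it, so it must never appear on the left of a 'before'.
Tasks appearing before some other task: Leo, Iris, Kate.
The only task not in that list is Pat → it is last.

Pat


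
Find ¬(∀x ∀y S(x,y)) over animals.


Original: ∀x ∀y S(x,y)
Rule: ¬∀→∃, ¬∃→∀, negate predicate.
Negation: ∃x ∃y ¬S(x,y)

∃x ∃y ¬S(x,y)


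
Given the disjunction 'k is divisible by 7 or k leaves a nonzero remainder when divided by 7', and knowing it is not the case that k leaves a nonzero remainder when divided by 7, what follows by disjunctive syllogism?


Disjunctive syllogism: P ∨ Q, ¬P ⊢ Q
Disjunction: k is divisible by 7 ∨ k leaves a nonzero remainder when divided by 7
We know it is not the case that k leaves a nonzero remainder when divided by 7.
By disjunctive syllogism, the other disjunct must be true.

k is divisible by 7


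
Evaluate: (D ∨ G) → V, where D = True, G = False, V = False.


D = True, G = False, V = False
Step 1: D ∨ G = True OR False = True
Step 2: (True) → V: false only when antecedent=True and V=False.
Result: False

False


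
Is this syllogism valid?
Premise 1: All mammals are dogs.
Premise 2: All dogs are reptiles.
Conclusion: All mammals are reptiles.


Premise 1: All mammals are dogs.
Premise 2: All dogs are reptiles.
Conclusion: All mammals are reptiles.
Barbara syllogism (AAA-1): All A are B, All B are C → All A are C.
Middle term (dogs) distributed in premise 2.

Valid


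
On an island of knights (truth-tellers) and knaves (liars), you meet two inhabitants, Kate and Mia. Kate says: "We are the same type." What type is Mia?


Kate says: "We are the same type."
Case 1: Kate is a Knight (truth-teller)
  Statement is true → they ARE the same → Mia is also a Knight
Case 2: Kate is a Knave (liar)
  Statement is false → they are NOT the same → Mia is a Knight
In both cases, Mia is a Knight.

Knight


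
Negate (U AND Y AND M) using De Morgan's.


De Morgan's law: ¬(P ∧ Q ∧ R) ≡ ¬P ∨ ¬Q ∨ ¬R
¬(U ∧ Y ∧ M) = ¬U ∨ ¬Y ∨ ¬M

¬U ∨ ¬Y ∨ ¬M


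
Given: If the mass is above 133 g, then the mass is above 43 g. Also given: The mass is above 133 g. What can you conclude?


Modus ponens: P → Q, P ⊢ Q
P: the mass is above 133 g
Q: the mass is above 43 g
We have P → Q and P is true.
By modus ponens, Q must be true.

The mass is above 43 g


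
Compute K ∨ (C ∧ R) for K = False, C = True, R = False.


K = False, C = True, R = False
Step 1: C ∧ R = True AND False = False
Step 2: K ∨ False = False OR False = False
AND evaluated first (higher precedence); then OR applied.

False


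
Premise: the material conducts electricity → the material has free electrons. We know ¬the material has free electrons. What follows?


Modus tollens: P → Q, ¬Q ⊢ ¬P
P: the material conducts electricity
Q: the material has free electrons
We have P → Q and Q is false.
By modus tollens, P must be false.

It is not the case that the material conducts electricity


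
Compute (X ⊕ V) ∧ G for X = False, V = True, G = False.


X = False, V = True, G = False
Step 1: X ⊕ V = False XOR True = True
Step 2: True ∧ G = True AND False = False
XOR true when exactly one of X,V is true; then AND with G.

False


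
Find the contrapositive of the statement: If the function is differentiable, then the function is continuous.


Original: If the function is differentiable, then the function is continuous
Contrapositive: If ¬Q, then ¬P
Negate Q: not (the function is continuous)
Negate P: not (the function is differentiable)

If not (the function is continuous), then not (the function is differentiable).


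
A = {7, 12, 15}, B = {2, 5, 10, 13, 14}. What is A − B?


A = {7, 12, 15}
B = {2, 5, 10, 13, 14}
Operation: difference A − B
In A but not B: 7, 12, 15

{7, 12, 15}


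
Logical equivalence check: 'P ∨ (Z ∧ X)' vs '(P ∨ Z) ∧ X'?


Expression 1: P ∨ (Z ∧ X)
Expression 2: (P ∨ Z) ∧ X
Truth table (P Z X | Expr1 Expr2):
  T T T |   T     T
  T T F |   T     F   ← differ
  T F T |   T     T
  T F F |   T     F   ← differ
  F T T |   T     T
  F T F |   F     F
  F F T |   F     F
  F F F |   F     F
Counterexample: P=T, Z=T, X=F gives Expr1 = T but Expr2 = F, so the expressions are NOT logically equivalent.

No


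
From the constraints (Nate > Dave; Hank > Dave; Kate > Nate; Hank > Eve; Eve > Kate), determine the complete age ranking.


Constraints: Nate > Dave; Hank > Dave; Kate > Nate; Hank > Eve; Eve > Kate
Method: at each step, the next-highest is the one remaining person who never appears on the smaller side of a constraint between remaining people.
  Step 1: remaining {Eve, Dave, Kate, Hank, Nate}; on the smaller side: {Eve, Dave, Kate, Nate} → Hank is next (Hank > Dave; Hank > Eve).
  Step 2: remaining {Eve, Dave, Kate, Nate}; on the smaller side: {Dave, Kate, Nate} → Eve is next (Eve > Kate).
  Step 3: remaining {Dave, Kate, Nate}; on the smaller side: {Dave, Nate} → Kate is next (Kate > Nate).
  Step 4: remaining {Dave, Nate}; on the smaller side: {Dave} → Nate is next (Nate > Dave).
  Step 5: only Dave remains → lowest.
Final ranking (highest to lowest):

Hank > Eve > Kate > Nate > Dave


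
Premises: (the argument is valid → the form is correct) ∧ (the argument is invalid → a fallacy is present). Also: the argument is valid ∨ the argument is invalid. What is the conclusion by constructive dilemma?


Constructive dilemma: (P → Q) ∧ (R → S), P ∨ R ⊢ Q ∨ S
Premise 1: the argument is valid → the form is correct
Premise 2: the argument is invalid → a fallacy is present
Premise 3: the argument is valid ∨ the argument is invalid
Case 1: Assuming the argument is valid, then by Premise 1, the form is correct.
Case 2: Assuming the argument is invalid, then by Premise 2, a fallacy is present.
Since one of the argument is valid or the argument is invalid must hold, we get the form is correct or a fallacy is present.

The form is correct or a fallacy is present.


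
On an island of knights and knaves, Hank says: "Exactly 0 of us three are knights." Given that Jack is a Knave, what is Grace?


Hank claims exactly 0 knights among Hank, Jack, Grace.
Given: Jack is a Knave.

Case 1: Hank is a Knight (tells truth)
  Then exactly 0 of the three are knights.
  Counting Hank, Jack: 1 knight(s) so far. Need -1 more → impossible.
Case 2: Hank is a Knave (lies)
  Then the count is NOT 0.
  If Grace = Knave, count = 0 = 0 → claim would be true, contradicts lie.
  If Grace = Knight, count = 1 ≠ 0 → lie confirmed ✓

Grace is a Knight.

Knight


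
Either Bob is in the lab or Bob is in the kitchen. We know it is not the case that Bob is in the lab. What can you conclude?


Disjunctive syllogism: P ∨ Q, ¬P ⊢ Q
Disjunction: Bob is in the lab ∨ Bob is in the kitchen
We know it is not the case that Bob is in the lab.
By disjunctive syllogism, the other disjunct must be true.

Bob is in the kitchen


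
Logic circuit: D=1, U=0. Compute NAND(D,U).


D AND U = 0
NOT(0) = 1

1


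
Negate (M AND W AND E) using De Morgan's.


De Morgan's law: ¬(P ∧ Q ∧ R) ≡ ¬P ∨ ¬Q ∨ ¬R
¬(M ∧ W ∧ E) = ¬M ∨ ¬W ∨ ¬E

¬M ∨ ¬W ∨ ¬E


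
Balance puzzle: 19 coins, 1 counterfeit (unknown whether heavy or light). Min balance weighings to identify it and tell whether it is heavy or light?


Let n = 19. 38 possibilities (n coins × lighter/heavier); each weighing has 3 outcomes.
Bound for k weighings: say the first weighing puts j coins on each pan. If it tips, the 2j weighed coins remain suspects (each with a known direction) and k-1 weighings give 3^(k-1) outcomes; 3^(k-1) is odd, so 2j ≤ 3^(k-1) - 1. If it balances, the n - 2j unweighed coins remain with direction unknown: 2(n - 2j) ≤ 3^(k-1) - 1 by the same parity argument. Adding, n ≤ (3^(k-1) - 1) + (3^(k-1) - 1)/2 = (3^k - 3)/2, and the classical three-group strategy achieves this (3 coins in 2 weighings, 12 in 3, 39 in 4, 120 in 5).
So we need the smallest k with (3^k - 3)/2 ≥ 19.
k = 3: (3^3 - 3)/2 = 12 < 19 ✗
k = 4: (3^4 - 3)/2 = 39 ≥ 19 ✓

4


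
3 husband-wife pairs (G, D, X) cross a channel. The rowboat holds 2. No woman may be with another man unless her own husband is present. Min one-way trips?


Label couples G, D, X (H = husband, W = wife).
Counting alone: 6 people, the rowboat carries 2 and someone must bring it back, so each round trip nets at most +1 on the far side until the last crossing → at least 9 trips. The jealousy constraint makes 9 impossible; the shortest valid schedule has 11:
1. WG+WD →  (far: WG,WD; near: HG,HD,HX,WX)
2. WG ←       (far: WD; near: HG,HD,HX,WG,WX)
3. WG+WX →  (far: WG,WD,WX; near: HG,HD,HX)
4. WG ←       (far: WD,WX; near: HG,HD,HX,WG)
5. HD+HX →  (far: HD,WD,HX,WX; near: HG,WG)
6. HD+WD ←  (far: HX,WX; near: HG,WG,HD,WD)
7. HG+HD →  (far: HG,HD,HX,WX; near: WG,WD)
8. WX ←       (far: HG,HD,HX; near: WG,WD,WX)
9. WG+WD →  (far: HG,WG,HD,WD,HX; near: WX)
10. HX ←      (far: HG,WG,HD,WD; near: HX,WX)
11. HX+WX → (far: all six; near: empty)
In every state each wife is either with her husband or with no other man.
Minimum trips = 11

11


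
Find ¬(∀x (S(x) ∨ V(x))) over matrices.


Original: ∀x (S(x) ∨ V(x))
Rule: ¬∀→∃, ¬∃→∀, negate predicate.
Negation: ∃x (¬S(x) ∧ ¬V(x))

∃x (¬S(x) ∧ ¬V(x))


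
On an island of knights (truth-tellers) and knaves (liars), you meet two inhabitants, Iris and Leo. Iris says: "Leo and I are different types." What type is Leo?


Iris says: "Leo and I are different types."
Case 1: Iris is a Knight (truth-teller)
  Statement is true → they ARE different → Leo is a Knave
Case 2: Iris is a Knave (liar)
  Statement is false → they are NOT different → Leo is a Knave
In both cases, Leo is a Knave.

Knave


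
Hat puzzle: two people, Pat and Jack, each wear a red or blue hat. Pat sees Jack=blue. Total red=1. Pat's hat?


Total red = 1, Jack = blue
Red accounted for: 0
Remaining for Pat: 1
Pat's hat is red.

red


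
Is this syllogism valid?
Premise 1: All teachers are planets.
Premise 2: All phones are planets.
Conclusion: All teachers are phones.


Premise 1: All teachers are planets.
Premise 2: All phones are planets.
Conclusion: All teachers are phones.
Fallacy: undistributed middle. planets is predicate in both.
Counterexample: teachers and phones could be disjoint subsets of planets.

Invalid


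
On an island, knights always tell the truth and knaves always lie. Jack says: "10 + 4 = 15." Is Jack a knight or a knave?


Statement: "10 + 4 = 15."
Actual: 10 + 4 = 14
Claimed: 15
Statement is FALSE → Jack lies → Knave

Knave


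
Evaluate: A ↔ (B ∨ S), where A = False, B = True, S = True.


A = False, B = True, S = True
Step 1: B ∨ S = True OR True = True
Step 2: A ↔ (True): true when both sides have same truth value.
Result: False ↔ True = False

False


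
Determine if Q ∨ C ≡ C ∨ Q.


Expression 1: Q ∨ C
Expression 2: C ∨ Q
Truth table (Q C | Expr1 Expr2):
  T T |   T     T
  T F |   T     T
  F T |   T     T
  F F |   F     F
All 4 rows agree, so the expressions are logically equivalent.

Yes


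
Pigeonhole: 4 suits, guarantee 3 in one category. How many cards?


Pigeonhole: to guarantee k in one of n categories, need (k-1)×n + 1.
k = 3, n = 4
Minimum = (3-1) × 4 + 1 = 2 × 4 + 1

9


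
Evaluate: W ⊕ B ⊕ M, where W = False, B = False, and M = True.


W = False, B = False, M = True
Step 1: W ⊕ B = False XOR False = False
Step 2: False ⊕ M = False XOR True = True
XOR is true when an odd number of operands are true.

True


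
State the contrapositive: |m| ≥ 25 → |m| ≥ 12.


Original: If |m| ≥ 25, then |m| ≥ 12
Contrapositive: If ¬Q, then ¬P
Negate Q: not (|m| ≥ 12)
Negate P: not (|m| ≥ 25)

If not (|m| ≥ 12), then not (|m| ≥ 25).


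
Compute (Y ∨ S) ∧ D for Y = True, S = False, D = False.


Y = True, S = False, D = False
Step 1: Y ∨ S = True OR False = True
Step 2: True ∧ D = True AND False = False
OR is true when at least one operand is true; AND requires both.

False


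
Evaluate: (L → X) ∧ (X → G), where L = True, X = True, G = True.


L = True, X = True, G = True
Step 1: L → X is false only when L=True and X=False. Result: True
Step 2: X → G is false only when X=True and G=False. Result: True
Step 3: True ∧ True = True

True


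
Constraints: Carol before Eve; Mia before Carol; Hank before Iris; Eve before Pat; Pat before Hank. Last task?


Constraints: Carol before Eve; Mia before Carol; Hank before Iris; Eve before Pat; Pat before Hank
The last task can have nothing scheduled after it, so it must never appear on the left of a 'before'.
Tasks appearing before some other task: Carol, Mia, Hank, Eve, Pat.
The only task not in that list is Iris → it is last.

Iris


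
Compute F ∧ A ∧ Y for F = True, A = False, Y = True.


F = True, A = False, Y = True
Step 1: F ∧ A = True AND False = False
Step 2: (False) ∧ Y = (False) AND True = False
AND is true only when ALL operands are true.

False


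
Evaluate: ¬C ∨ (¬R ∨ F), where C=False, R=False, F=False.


C = False, R = False, F = False
Expression: ¬C ∨ (¬R ∨ F)
Step 1: ¬R = NOT False = True
Step 2: ¬R ∨ F = True OR False = True
Step 3: ¬C = NOT False = True
Step 4: (True) ∨ (True) = True OR True = True

True


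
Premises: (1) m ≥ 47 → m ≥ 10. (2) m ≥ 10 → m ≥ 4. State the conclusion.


Hypothetical syllogism: P → Q, Q → R ⊢ P → R
Premise 1: m ≥ 47 → m ≥ 10
Premise 2: m ≥ 10 → m ≥ 4
Chain the implications: the middle term (m ≥ 10) links the two.
Conclusion: If m ≥ 47, then m ≥ 4.

If m ≥ 47, then m ≥ 4.


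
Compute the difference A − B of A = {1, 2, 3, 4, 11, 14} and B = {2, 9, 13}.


A = {1, 2, 3, 4, 11, 14}
B = {2, 9, 13}
Operation: difference A − B
In A but not B: 1, 3, 4, 11, 14

{1, 3, 4, 11, 14}


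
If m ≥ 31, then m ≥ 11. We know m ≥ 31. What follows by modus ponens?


Modus ponens: P → Q, P ⊢ Q
P: m ≥ 31
Q: m ≥ 11
We have P → Q and P is true.
By modus ponens, Q must be true.

m ≥ 11


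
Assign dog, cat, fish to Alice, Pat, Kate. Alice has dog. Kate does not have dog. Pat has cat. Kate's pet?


From clues:
  Pat → cat
  Alice → dog
By elimination, Kate gets the remaining.

fish


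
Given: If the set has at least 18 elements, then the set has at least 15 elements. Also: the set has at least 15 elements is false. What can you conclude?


Modus tollens: P → Q, ¬Q ⊢ ¬P
P: the set has at least 18 elements
Q: the set has at least 15 elements
We have P → Q and Q is false.
By modus tollens, P must be false.

It is not the case that the set has at least 18 elements


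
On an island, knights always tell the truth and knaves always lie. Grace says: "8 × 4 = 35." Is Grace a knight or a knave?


Statement: "8 × 4 = 35."
Actual: 8 × 4 = 32
Claimed: 35
Statement is FALSE → Grace lies → Knave

Knave


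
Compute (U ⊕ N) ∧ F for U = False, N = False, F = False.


U = False, N = False, F = False
Step 1: U ⊕ N = False XOR False = False
Step 2: False ∧ F = False AND False = False
XOR true when exactly one of U,N is true; then AND with F.

False


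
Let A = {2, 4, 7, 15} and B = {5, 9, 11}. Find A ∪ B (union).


A = {2, 4, 7, 15}
B = {5, 9, 11}
Operation: union
All elements combined: 2, 4, 5, 7, 9, 11, 15

{2, 4, 5, 7, 9, 11, 15}


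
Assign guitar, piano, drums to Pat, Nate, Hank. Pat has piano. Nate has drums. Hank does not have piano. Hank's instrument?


From clues:
  Nate → drums
  Pat → piano
By elimination, Hank gets the remaining.

guitar


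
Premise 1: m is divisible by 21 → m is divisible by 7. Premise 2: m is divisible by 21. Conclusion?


Modus ponens: P → Q, P ⊢ Q
P: m is divisible by 21
Q: m is divisible by 7
We have P → Q and P is true.
By modus ponens, Q must be true.

m is divisible by 7


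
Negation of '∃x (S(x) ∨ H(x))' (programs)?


Original: ∃x (S(x) ∨ H(x))
Rule: ¬∀→∃, ¬∃→∀, negate predicate.
Negation: ∀x (¬S(x) ∧ ¬H(x))

∀x (¬S(x) ∧ ¬H(x))


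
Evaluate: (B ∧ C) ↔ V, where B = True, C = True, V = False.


B = True, C = True, V = False
Step 1: B ∧ C = True AND True = True
Step 2: (True) ↔ V: true when both sides have same truth value.
Result: True ↔ False = False

False


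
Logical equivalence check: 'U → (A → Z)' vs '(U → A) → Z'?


Expression 1: U → (A → Z)
Expression 2: (U → A) → Z
Truth table (U A Z | Expr1 Expr2):
  T T T |   T     T
  T T F |   F     F
  T F T |   T     T
  T F F |   T     T
  F T T |   T     T
  F T F |   T     F   ← differ
  F F T |   T     T
  F F F |   T     F   ← differ
Counterexample: U=F, A=T, Z=F gives Expr1 = T but Expr2 = F, so the expressions are NOT logically equivalent.

No


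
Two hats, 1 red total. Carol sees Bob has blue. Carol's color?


Total red = 1, Bob = blue
Red accounted for: 0
Remaining for Carol: 1
Carol's hat is red.

red


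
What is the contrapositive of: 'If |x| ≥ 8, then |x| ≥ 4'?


Original: If |x| ≥ 8, then |x| ≥ 4
Contrapositive: If ¬Q, then ¬P
Negate Q: not (|x| ≥ 4)
Negate P: not (|x| ≥ 8)

If not (|x| ≥ 4), then not (|x| ≥ 8).


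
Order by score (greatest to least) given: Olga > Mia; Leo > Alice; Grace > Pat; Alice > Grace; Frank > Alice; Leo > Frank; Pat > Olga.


Constraints: Olga > Mia; Leo > Alice; Grace > Pat; Alice > Grace; Frank > Alice; Leo > Frank; Pat > Olga
Method: at each step, the next-highest is the one remaining person who never appears on the smaller side of a constraint between remaining people.
  Step 1: remaining {Grace, Alice, Mia, Pat, Olga, Leo, Frank}; on the smaller side: {Grace, Alice, Mia, Pat, Olga, Frank} → Leo is next (Leo > Alice; Leo > Frank).
  Step 2: remaining {Grace, Alice, Mia, Pat, Olga, Frank}; on the smaller side: {Grace, Alice, Mia, Pat, Olga} → Frank is next (Frank > Alice).
  Step 3: remaining {Grace, Alice, Mia, Pat, Olga}; on the smaller side: {Grace, Mia, Pat, Olga} → Alice is next (Alice > Grace).
  Step 4: remaining {Grace, Mia, Pat, Olga}; on the smaller side: {Mia, Pat, Olga} → Grace is next (Grace > Pat).
  Step 5: remaining {Mia, Pat, Olga}; on the smaller side: {Mia, Olga} → Pat is next (Pat > Olga).
  Step 6: remaining {Mia, Olga}; on the smaller side: {Mia} → Olga is next (Olga > Mia).
  Step 7: only Mia remains → lowest.
Final ranking (highest to lowest):

Leo > Frank > Alice > Grace > Pat > Olga > Mia


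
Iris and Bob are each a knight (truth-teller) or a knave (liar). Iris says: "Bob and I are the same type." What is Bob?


Iris says: "Bob and I are the same type."
Case 1: Iris is a Knight (truth-teller)
  Statement is true → they ARE the same → Bob is also a Knight
Case 2: Iris is a Knave (liar)
  Statement is false → they are NOT the same → Bob is a Knight
In both cases, Bob is a Knight.

Knight


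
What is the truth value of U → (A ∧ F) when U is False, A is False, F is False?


U = False, A = False, F = False
Step 1: A ∧ F = False AND False = False
Step 2: U → (False): false only when U=True and consequent=False.
Result: True

True


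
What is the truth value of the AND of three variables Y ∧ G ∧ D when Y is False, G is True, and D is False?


Y = False, G = True, D = False
Step 1: Y ∧ G = False AND True = False
Step 2: (False) ∧ D = (False) AND False = False
AND is true only when ALL operands are true.

False


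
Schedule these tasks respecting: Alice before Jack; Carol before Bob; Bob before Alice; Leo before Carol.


Constraints: Alice before Jack; Carol before Bob; Bob before Alice; Leo before Carol
Method: repeatedly schedule the remaining task that has no remaining task required before it.
  Step 1: remaining {Carol, Alice, Leo, Jack, Bob}; every task except Leo still has a predecessor pending → schedule Leo.
  Step 2: remaining {Carol, Alice, Jack, Bob}; every task except Carol still has a predecessor pending → schedule Carol.
  Step 3: remaining {Alice, Jack, Bob}; every task except Bob still has a predecessor pending → schedule Bob.
  Step 4: remaining {Alice, Jack}; every task except Alice still has a predecessor pending → schedule Alice.
  Step 5: only Jack remains → schedule Jack.
Resulting order:

Leo → Carol → Bob → Alice → Jack


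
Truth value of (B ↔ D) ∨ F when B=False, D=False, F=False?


B = False, D = False, F = False
Expression: (B ↔ D) ∨ F
Step 1: B ↔ D = (False iff False) (true when values match) = True
Step 2: (True) ∨ F = True OR False = True

True


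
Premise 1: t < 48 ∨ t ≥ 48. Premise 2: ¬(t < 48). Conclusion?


Disjunctive syllogism: P ∨ Q, ¬P ⊢ Q
Disjunction: t < 48 ∨ t ≥ 48
We know it is not the case that t < 48.
By disjunctive syllogism, the other disjunct must be true.

t ≥ 48


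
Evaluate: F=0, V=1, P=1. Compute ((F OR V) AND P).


F OR V = 0|1 = 1
1 AND 1 = 1

1


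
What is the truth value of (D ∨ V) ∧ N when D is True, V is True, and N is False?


D = True, V = True, N = False
Step 1: D ∨ V = True OR True = True
Step 2: True ∧ N = True AND False = False
OR is true when at least one operand is true; AND requires both.

False


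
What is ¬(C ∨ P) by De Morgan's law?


De Morgan's law: ¬(P ∨ Q) ≡ ¬P ∧ ¬Q
¬(C ∨ P) = ¬C ∧ ¬P

¬C ∧ ¬P


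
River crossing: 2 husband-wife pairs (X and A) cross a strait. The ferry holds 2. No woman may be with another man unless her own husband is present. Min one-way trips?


Label couples X and A.
1. WX+WA → (far: WX,WA; near: HX,HA)
2. WX ←   (far: WA; near: HX,HA,WX)
3. HX+HA → (far: HX,HA,WA; near: WX)
4. HX ←   (far: HA,WA; near: HX,WX)  — HX returns, since WX is alone on near bank
5. HX+WX → (far: all four; near: empty)
Every state respects the constraint.
Minimum trips = 5

5


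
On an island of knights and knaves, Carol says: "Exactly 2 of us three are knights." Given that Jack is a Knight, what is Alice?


Carol claims exactly 2 knights among Carol, Jack, Alice.
Given: Jack is a Knight.

Case 1: Carol is a Knight (tells truth)
  Then exactly 2 of the three are knights.
  Counting Carol, Jack: 2 knight(s) so far. Need 0 more → Alice = Knave.
Case 2: Carol is a Knave (lies)
  Then the count is NOT 2.
  If Alice = Knight, count = 2 = 2 → claim would be true, contradicts lie.
  If Alice = Knave, count = 1 ≠ 2 → lie confirmed ✓

Alice is a Knave.

Knave


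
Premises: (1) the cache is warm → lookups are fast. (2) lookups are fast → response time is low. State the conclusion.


Hypothetical syllogism: P → Q, Q → R ⊢ P → R
Premise 1: the cache is warm → lookups are fast
Premise 2: lookups are fast → response time is low
Chain the implications: the middle term (lookups are fast) links the two.
Conclusion: If the cache is warm, then response time is low.

If the cache is warm, then response time is low.


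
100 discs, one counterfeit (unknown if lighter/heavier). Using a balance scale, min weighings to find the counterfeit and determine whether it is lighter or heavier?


Let n = 100. 200 possibilities (n discs × lighter/heavier); each weighing has 3 outcomes.
Bound for k weighings: say the first weighing puts j discs on each pan. If it tips, the 2j weighed discs remain suspects (each with a known direction) and k-1 weighings give 3^(k-1) outcomes; 3^(k-1) is odd, so 2j ≤ 3^(k-1) - 1. If it balances, the n - 2j unweighed discs remain with direction unknown: 2(n - 2j) ≤ 3^(k-1) - 1 by the same parity argument. Adding, n ≤ (3^(k-1) - 1) + (3^(k-1) - 1)/2 = (3^k - 3)/2, and the classical three-group strategy achieves this (3 discs in 2 weighings, 12 in 3, 39 in 4, 120 in 5).
So we need the smallest k with (3^k - 3)/2 ≥ 100.
k = 4: (3^4 - 3)/2 = 39 < 100 ✗
k = 5: (3^5 - 3)/2 = 120 ≥ 100 ✓

5


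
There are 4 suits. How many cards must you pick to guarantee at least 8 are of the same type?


Pigeonhole: to guarantee k in one of n categories, need (k-1)×n + 1.
k = 8, n = 4
Minimum = (8-1) × 4 + 1 = 7 × 4 + 1

29


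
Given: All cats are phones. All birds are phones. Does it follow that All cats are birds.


Premise 1: All cats are phones.
Premise 2: All birds are phones.
Conclusion: All cats are birds.
Fallacy: undistributed middle. phones is predicate in both.
Counterexample: cats and birds could be disjoint subsets of phones.

Invalid


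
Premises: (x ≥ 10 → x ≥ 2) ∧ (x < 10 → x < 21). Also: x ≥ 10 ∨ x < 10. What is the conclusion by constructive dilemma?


Constructive dilemma: (P → Q) ∧ (R → S), P ∨ R ⊢ Q ∨ S
Premise 1: x ≥ 10 → x ≥ 2
Premise 2: x < 10 → x < 21
Premise 3: x ≥ 10 ∨ x < 10
Case 1: Assuming x ≥ 10, then by Premise 1, x ≥ 2.
Case 2: Assuming x < 10, then by Premise 2, x < 21.
Since one of x ≥ 10 or x < 10 must hold, we get x ≥ 2 or x < 21.

x ≥ 2 or x < 21.


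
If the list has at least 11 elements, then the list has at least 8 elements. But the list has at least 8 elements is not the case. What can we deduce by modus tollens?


Modus tollens: P → Q, ¬Q ⊢ ¬P
P: the list has at least 11 elements
Q: the list has at least 8 elements
We have P → Q and Q is false.
By modus tollens, P must be false.

It is not the case that the list has at least 11 elements


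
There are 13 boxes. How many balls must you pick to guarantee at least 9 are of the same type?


Pigeonhole: to guarantee k in one of n categories, need (k-1)×n + 1.
k = 9, n = 13
Minimum = (9-1) × 13 + 1 = 8 × 13 + 1

105


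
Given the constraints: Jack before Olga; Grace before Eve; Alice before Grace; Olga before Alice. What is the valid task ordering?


Constraints: Jack before Olga; Grace before Eve; Alice before Grace; Olga before Alice
Method: repeatedly schedule the remaining task that has no remaining task required before it.
  Step 1: remaining {Grace, Eve, Olga, Jack, Alice}; every task except Jack still has a predecessor pending → schedule Jack.
  Step 2: remaining {Grace, Eve, Olga, Alice}; every task except Olga still has a predecessor pending → schedule Olga.
  Step 3: remaining {Grace, Eve, Alice}; every task except Alice still has a predecessor pending → schedule Alice.
  Step 4: remaining {Grace, Eve}; every task except Grace still has a predecessor pending → schedule Grace.
  Step 5: only Eve remains → schedule Eve.
Resulting order:

Jack → Olga → Alice → Grace → Eve


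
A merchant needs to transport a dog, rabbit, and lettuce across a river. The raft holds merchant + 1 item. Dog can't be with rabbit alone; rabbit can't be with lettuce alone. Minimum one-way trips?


1. merchant+rabbit → 2. merchant ← 3. merchant+dog → 4. merchant+rabbit ← 5. merchant+lettuce → 6. merchant ← 7. merchant+rabbit →
Minimum trips = 7

7


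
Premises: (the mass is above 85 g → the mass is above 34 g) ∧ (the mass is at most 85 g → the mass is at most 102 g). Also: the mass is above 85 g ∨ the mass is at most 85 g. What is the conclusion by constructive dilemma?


Constructive dilemma: (P → Q) ∧ (R → S), P ∨ R ⊢ Q ∨ S
Premise 1: the mass is above 85 g → the mass is above 34 g
Premise 2: the mass is at most 85 g → the mass is at most 102 g
Premise 3: the mass is above 85 g ∨ the mass is at most 85 g
Case 1: Assuming the mass is above 85 g, then by Premise 1, the mass is above 34 g.
Case 2: Assuming the mass is at most 85 g, then by Premise 2, the mass is at most 102 g.
Since one of the mass is above 85 g or the mass is at most 85 g must hold, we get the mass is above 34 g or the mass is at most 102 g.

The mass is above 34 g or the mass is at most 102 g.


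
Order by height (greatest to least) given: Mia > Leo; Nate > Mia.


Constraints: Mia > Leo; Nate > Mia
Method: at each step, the next-highest is the one remaining person who never appears on the smaller side of a constraint between remaining people.
  Step 1: remaining {Leo, Mia, Nate}; on the smaller side: {Leo, Mia} → Nate is next (Nate > Mia).
  Step 2: remaining {Leo, Mia}; on the smaller side: {Leo} → Mia is next (Mia > Leo).
  Step 3: only Leo remains → lowest.
Final ranking (highest to lowest):

Nate > Mia > Leo


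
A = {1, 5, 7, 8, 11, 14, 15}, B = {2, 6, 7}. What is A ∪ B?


A = {1, 5, 7, 8, 11, 14, 15}
B = {2, 6, 7}
Operation: union
All elements combined: 1, 2, 5, 6, 7, 8, 11, 14, 15

{1, 2, 5, 6, 7, 8, 11, 14, 15}


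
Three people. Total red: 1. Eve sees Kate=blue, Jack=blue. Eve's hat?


Total red = 1, seen red = 0
Own red = 1 - 0 = 1
Eve's hat is red.

red


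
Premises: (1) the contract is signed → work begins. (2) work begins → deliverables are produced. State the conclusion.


Hypothetical syllogism: P → Q, Q → R ⊢ P → R
Premise 1: the contract is signed → work begins
Premise 2: work begins → deliverables are produced
Chain the implications: the middle term (work begins) links the two.
Conclusion: If the contract is signed, then deliverables are produced.

If the contract is signed, then deliverables are produced.


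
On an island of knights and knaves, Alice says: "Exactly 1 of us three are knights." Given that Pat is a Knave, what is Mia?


Alice claims exactly 1 knights among Alice, Pat, Mia.
Given: Pat is a Knave.

Case 1: Alice is a Knight (tells truth)
  Then exactly 1 of the three are knights.
  Counting Alice, Pat: 1 knight(s) so far. Need 0 more → Mia = Knave.
Case 2: Alice is a Knave (lies)
  Then the count is NOT 1.
  If Mia = Knight, count = 1 = 1 → claim would be true, contradicts lie.
  If Mia = Knave, count = 0 ≠ 1 → lie confirmed ✓

Mia is a Knave.

Knave
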